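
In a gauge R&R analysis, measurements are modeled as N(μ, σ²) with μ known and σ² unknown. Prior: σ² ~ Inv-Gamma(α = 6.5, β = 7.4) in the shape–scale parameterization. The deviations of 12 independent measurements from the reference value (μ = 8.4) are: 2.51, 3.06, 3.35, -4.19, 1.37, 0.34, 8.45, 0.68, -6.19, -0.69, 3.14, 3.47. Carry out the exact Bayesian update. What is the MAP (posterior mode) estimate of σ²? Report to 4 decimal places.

7.1775

With known mean μ and an Inverse-Gamma(α, β) prior on σ², the Normal likelihood is conjugate: posterior is Inv-Gamma(α + n/2, β + Σ(xᵢ−μ)²/2).
Σ(xᵢ−μ)² = (2.51)² + (3.06)² + (3.35)² + (-4.19)² + (1.37)² + (0.34)² + (8.45)² + (0.68)² + (-6.19)² + (-0.69)² + (3.14)² + (3.47)² = 178.9924.
Posterior: Inv-Gamma(6.5 + 12/2, 7.4 + 178.9924/2) = Inv-Gamma(12.50, 96.89620).
Mode = β/(α+1) = 96.89620/13.50 = 7.1775.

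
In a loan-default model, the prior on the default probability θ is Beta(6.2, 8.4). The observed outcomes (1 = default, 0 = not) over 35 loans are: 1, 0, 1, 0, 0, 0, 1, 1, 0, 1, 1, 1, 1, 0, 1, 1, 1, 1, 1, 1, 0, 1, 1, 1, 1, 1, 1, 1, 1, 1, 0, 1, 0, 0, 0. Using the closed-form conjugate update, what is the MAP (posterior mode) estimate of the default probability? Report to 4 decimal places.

0.6134

The Beta prior is conjugate to a Binomial/Bernoulli likelihood; the update adds successes to α and failures to β.
Posterior: Beta(α+k, β+n−k) = Beta(6.2+24, 8.4+11) = Beta(30.2, 19.4).
Mode of Beta(a,b) for a,b>1 is (a−1)/(a+b−2) = 29.2/47.6 = 0.6134.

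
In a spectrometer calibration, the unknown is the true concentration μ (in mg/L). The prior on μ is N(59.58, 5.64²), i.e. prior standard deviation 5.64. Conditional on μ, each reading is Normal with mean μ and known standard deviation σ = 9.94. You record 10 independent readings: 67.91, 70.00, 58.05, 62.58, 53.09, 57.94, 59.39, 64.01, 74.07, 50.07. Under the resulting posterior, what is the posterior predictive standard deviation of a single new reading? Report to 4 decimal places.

For Normal data with known variance σ², a Normal(μ₀, σ₀²) prior on μ is conjugate. Posterior precision = 1/σ₀² + n/σ²; posterior mean is the precision-weighted average of μ₀ and x̄.
σ₀² = 5.64² = 31.8096, σ² = 9.94² = 98.8036; σ² + n·σ₀² = 98.8036 + 10·31.8096 = 416.8996.
Posterior precision = 1/σ₀² + n/σ² = 1/31.8096 + 10/98.8036 = (σ² + n·σ₀²)/(σ₀²σ²) = 416.8996/(31.8096·98.8036); posterior variance σₙ² = σ₀²σ²/(σ² + n·σ₀²) = 31.8096·98.8036/416.8996 = 7.538753.
Predictive variance for one new observation = σₙ² + σ² = 31.8096·98.8036/416.8996 + 98.8036 = σ²·(σ₀² + 416.8996)/416.8996 = 98.8036·448.7092/416.8996 = 106.342353; SD = √(98.8036·448.7092/416.8996) = 10.3122.

10.3122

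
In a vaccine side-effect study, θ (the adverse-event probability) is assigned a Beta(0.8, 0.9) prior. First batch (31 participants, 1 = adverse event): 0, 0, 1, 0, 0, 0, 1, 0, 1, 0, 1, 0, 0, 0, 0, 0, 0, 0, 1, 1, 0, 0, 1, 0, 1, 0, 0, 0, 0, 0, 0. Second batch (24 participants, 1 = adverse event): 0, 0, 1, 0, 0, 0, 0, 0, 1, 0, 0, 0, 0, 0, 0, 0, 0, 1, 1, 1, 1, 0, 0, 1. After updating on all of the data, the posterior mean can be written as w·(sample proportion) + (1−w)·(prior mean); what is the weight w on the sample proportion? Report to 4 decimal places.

0.9700

The Beta prior is conjugate to a Binomial/Bernoulli likelihood; the update adds successes to α and failures to β.
Total number of participants: n = 31 + 24 = 55.
Posterior mean = (α₀+k)/(α₀+β₀+n) = [n/(α₀+β₀+n)]·(k/n) + [(α₀+β₀)/(α₀+β₀+n)]·α₀/(α₀+β₀), so only n and the prior enter the weight.
The weight on the data is w = n/(α₀+β₀+n) = 55/(0.8+0.9+55) = 55/56.7 = 0.9700.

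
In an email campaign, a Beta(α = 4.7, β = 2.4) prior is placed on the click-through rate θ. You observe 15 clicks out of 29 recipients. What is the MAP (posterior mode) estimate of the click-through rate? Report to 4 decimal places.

The Beta prior is conjugate to a Binomial/Bernoulli likelihood; the update adds successes to α and failures to β.
Posterior: Beta(α+k, β+n−k) = Beta(4.7+15, 2.4+14) = Beta(19.7, 16.4).
Mode of Beta(a,b) for a,b>1 is (a−1)/(a+b−2) = 18.7/34.1 = 0.5484.

0.5484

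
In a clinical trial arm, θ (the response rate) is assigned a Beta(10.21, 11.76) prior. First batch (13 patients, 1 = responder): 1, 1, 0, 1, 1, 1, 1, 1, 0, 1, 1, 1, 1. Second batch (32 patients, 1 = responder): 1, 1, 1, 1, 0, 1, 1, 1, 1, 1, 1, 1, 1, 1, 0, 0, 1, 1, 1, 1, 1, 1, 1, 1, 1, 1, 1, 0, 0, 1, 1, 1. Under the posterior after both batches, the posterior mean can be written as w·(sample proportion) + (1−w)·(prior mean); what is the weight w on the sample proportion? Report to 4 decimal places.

The Beta prior is conjugate to a Binomial/Bernoulli likelihood; the update adds successes to α and failures to β.
Total number of patients: n = 13 + 32 = 45.
Posterior mean = (α₀+k)/(α₀+β₀+n) = [n/(α₀+β₀+n)]·(k/n) + [(α₀+β₀)/(α₀+β₀+n)]·α₀/(α₀+β₀), so only n and the prior enter the weight.
The weight on the data is w = n/(α₀+β₀+n) = 45/(10.21+11.76+45) = 45/66.97 = 0.6719.

0.6719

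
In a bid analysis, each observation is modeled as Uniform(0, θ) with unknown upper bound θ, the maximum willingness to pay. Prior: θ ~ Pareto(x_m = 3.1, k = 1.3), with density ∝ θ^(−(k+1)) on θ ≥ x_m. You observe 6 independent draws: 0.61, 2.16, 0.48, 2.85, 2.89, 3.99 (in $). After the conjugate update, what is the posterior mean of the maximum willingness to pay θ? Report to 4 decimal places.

A Pareto(scale x_m, shape k) prior on the upper bound θ of Uniform(0, θ) is conjugate: posterior is Pareto(max(x_m, max xᵢ), k + n).
Sample maximum = 3.99; prior scale x_m = 3.1 → posterior scale = max = 3.99.
Posterior shape = 1.3 + 6 = 7.3.
E[θ|data] = k·x_m/(k−1) = 7.3·3.99/6.3 = 4.6233.

4.6233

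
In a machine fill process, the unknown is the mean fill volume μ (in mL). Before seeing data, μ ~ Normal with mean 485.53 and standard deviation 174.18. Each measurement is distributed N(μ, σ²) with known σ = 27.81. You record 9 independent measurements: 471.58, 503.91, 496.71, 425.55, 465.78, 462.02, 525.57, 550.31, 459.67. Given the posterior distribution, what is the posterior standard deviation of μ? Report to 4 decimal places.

For Normal data with known variance σ², a Normal(μ₀, σ₀²) prior on μ is conjugate. Posterior precision = 1/σ₀² + n/σ²; posterior mean is the precision-weighted average of μ₀ and x̄.
σ₀² = 174.18² = 30338.6724, σ² = 27.81² = 773.3961; σ² + n·σ₀² = 773.3961 + 9·30338.6724 = 273821.4477.
Posterior precision = 1/σ₀² + n/σ² = 1/30338.6724 + 9/773.3961 = (σ² + n·σ₀²)/(σ₀²σ²) = 273821.4477/(30338.6724·773.3961); posterior variance σₙ² = σ₀²σ²/(σ² + n·σ₀²) = 30338.6724·773.3961/273821.4477 = 85.690186.
Posterior SD = √σₙ² = √(30338.6724·773.3961/273821.4477) = 9.2569.

9.2569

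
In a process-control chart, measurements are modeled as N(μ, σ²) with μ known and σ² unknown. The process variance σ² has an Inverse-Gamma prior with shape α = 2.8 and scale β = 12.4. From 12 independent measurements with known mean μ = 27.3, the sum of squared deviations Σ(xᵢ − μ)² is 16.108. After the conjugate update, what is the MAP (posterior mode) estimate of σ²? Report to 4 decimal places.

2.0871

With known mean μ and an Inverse-Gamma(α, β) prior on σ², the Normal likelihood is conjugate: posterior is Inv-Gamma(α + n/2, β + Σ(xᵢ−μ)²/2).
Posterior: Inv-Gamma(2.8 + 12/2, 12.4 + 16.108/2) = Inv-Gamma(8.80, 20.4540).
Mode = β/(α+1) = 20.4540/9.80 = 2.0871.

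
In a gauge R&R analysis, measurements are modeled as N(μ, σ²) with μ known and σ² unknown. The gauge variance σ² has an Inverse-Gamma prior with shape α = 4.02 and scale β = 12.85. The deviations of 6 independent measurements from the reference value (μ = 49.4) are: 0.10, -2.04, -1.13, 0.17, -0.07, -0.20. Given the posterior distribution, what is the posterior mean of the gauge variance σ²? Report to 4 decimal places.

With known mean μ and an Inverse-Gamma(α, β) prior on σ², the Normal likelihood is conjugate: posterior is Inv-Gamma(α + n/2, β + Σ(xᵢ−μ)²/2).
Σ(xᵢ−μ)² = (0.10)² + (-2.04)² + (-1.13)² + (0.17)² + (-0.07)² + (-0.20)² = 5.5223.
Posterior: Inv-Gamma(4.02 + 6/2, 12.85 + 5.5223/2) = Inv-Gamma(7.02, 15.61115).
E[σ²|data] = β/(α−1) = 15.61115/6.02 = 2.5932.

2.5932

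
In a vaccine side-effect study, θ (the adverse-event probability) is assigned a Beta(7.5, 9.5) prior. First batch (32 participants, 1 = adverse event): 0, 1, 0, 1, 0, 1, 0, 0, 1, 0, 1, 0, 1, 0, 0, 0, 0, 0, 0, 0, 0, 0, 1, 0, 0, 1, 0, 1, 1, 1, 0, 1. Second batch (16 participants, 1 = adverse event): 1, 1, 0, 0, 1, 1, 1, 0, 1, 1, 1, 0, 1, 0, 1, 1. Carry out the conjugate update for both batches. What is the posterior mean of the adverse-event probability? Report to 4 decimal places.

The Beta prior is conjugate to a Binomial/Bernoulli likelihood; the update adds successes to α and failures to β.
After batch 1: Beta(7.5+12, 9.5+20) = Beta(19.5, 29.5).
After batch 2: Beta(19.5+11, 29.5+5) = Beta(30.5, 34.5).
Posterior mean = α/(α+β) = 30.5/65.0 = 0.4692.

0.4692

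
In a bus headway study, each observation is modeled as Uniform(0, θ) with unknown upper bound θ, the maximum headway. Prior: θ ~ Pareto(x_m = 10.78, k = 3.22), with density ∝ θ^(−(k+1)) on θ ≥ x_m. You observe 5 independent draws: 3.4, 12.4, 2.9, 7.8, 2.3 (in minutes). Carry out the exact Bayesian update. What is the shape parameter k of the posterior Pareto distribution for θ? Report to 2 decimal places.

8.22

A Pareto(scale x_m, shape k) prior on the upper bound θ of Uniform(0, θ) is conjugate: posterior is Pareto(max(x_m, max xᵢ), k + n).
Sample maximum = 12.4; prior scale x_m = 10.78 → posterior scale = max = 12.40.
Posterior shape = 3.22 + 5 = 8.22.
Posterior shape k = 8.22.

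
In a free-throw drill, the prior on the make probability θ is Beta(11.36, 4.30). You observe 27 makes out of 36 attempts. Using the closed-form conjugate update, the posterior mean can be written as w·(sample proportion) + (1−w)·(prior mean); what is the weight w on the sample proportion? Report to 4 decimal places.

The Beta prior is conjugate to a Binomial/Bernoulli likelihood; the update adds successes to α and failures to β.
Posterior mean = (α₀+k)/(α₀+β₀+n) = [n/(α₀+β₀+n)]·(k/n) + [(α₀+β₀)/(α₀+β₀+n)]·α₀/(α₀+β₀), so only n and the prior enter the weight.
The weight on the data is w = n/(α₀+β₀+n) = 36/(11.36+4.30+36) = 36/51.66 = 0.6969.

0.6969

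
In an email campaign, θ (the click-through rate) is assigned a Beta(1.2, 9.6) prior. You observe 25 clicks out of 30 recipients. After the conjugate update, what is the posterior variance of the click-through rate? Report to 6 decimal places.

The Beta prior is conjugate to a Binomial/Bernoulli likelihood; the update adds successes to α and failures to β.
Posterior: Beta(α+k, β+n−k) = Beta(1.2+25, 9.6+5) = Beta(26.2, 14.6).
Var = αβ/((α+β)²(α+β+1)) = 26.2·14.6/(40.8²·41.8) = 0.005497.

0.005497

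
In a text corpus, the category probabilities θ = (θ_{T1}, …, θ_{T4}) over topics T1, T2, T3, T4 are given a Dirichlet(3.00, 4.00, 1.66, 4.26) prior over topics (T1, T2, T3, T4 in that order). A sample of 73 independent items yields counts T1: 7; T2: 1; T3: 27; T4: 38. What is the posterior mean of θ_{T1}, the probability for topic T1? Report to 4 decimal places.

0.1164

The Dirichlet prior is conjugate to the Multinomial likelihood: each posterior αⱼ = prior αⱼ + observed count nⱼ.
Posterior concentration: (10.00, 5.00, 28.66, 42.26), total = 85.92.
E[θ_{T1}|data] = α_{T1}/Σα = 10.00/85.92 = 0.1164.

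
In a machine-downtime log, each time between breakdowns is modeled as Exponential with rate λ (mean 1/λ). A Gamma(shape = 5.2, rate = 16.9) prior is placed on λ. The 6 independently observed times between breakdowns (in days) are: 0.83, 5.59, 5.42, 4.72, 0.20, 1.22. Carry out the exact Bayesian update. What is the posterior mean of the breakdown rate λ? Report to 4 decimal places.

With a Gamma(shape α, rate β) prior on the exponential rate λ, the posterior after n observations with total T = Σxᵢ is Gamma(α+n, β+T).
Sum of observations T = 17.98 days; n = 6.
Posterior: Gamma(5.2+6, 16.9+17.98) = Gamma(11.2, 34.88).
Posterior mean of λ = α/β = 11.2/34.88 = 0.3211.

0.3211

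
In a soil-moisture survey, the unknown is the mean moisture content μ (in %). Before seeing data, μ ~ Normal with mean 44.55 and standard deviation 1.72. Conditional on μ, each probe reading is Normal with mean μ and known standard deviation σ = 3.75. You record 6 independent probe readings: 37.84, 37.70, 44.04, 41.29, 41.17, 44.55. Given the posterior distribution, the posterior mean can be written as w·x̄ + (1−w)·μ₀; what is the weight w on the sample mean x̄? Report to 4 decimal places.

0.5580

For Normal data with known variance σ², a Normal(μ₀, σ₀²) prior on μ is conjugate. Posterior precision = 1/σ₀² + n/σ²; posterior mean is the precision-weighted average of μ₀ and x̄.
σ₀² = 1.72² = 2.9584, σ² = 3.75² = 14.0625. Prior precision 1/σ₀² = 1/2.9584; data precision n/σ² = 6/14.0625.
w = (n/σ²)/(1/σ₀² + n/σ²) = n·σ₀²/(σ² + n·σ₀²) = 6·2.9584/(14.0625 + 6·2.9584) = 17.7504/31.8129 = 0.5580.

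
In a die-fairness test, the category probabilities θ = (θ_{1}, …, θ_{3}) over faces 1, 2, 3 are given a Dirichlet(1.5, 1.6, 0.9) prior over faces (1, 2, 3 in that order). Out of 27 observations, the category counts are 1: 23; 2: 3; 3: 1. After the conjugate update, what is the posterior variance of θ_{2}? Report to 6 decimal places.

0.003949

The Dirichlet prior is conjugate to the Multinomial likelihood: each posterior αⱼ = prior αⱼ + observed count nⱼ.
Posterior concentration: (24.5, 4.6, 1.9), total = 31.0.
Var[θ_j] = α_j(Σα−α_j)/((Σα)²(Σα+1)) = 4.6·26.4/(31.0²·32.0) = 0.003949.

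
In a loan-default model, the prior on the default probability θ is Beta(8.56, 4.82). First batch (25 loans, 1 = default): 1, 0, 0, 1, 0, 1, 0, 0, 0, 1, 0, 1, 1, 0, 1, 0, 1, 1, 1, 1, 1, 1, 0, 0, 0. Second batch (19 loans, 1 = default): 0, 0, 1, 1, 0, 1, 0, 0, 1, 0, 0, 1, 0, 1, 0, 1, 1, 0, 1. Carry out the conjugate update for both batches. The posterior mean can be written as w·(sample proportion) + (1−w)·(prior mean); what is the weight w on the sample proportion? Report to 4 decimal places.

0.7668

The Beta prior is conjugate to a Binomial/Bernoulli likelihood; the update adds successes to α and failures to β.
Total number of loans: n = 25 + 19 = 44.
Posterior mean = (α₀+k)/(α₀+β₀+n) = [n/(α₀+β₀+n)]·(k/n) + [(α₀+β₀)/(α₀+β₀+n)]·α₀/(α₀+β₀), so only n and the prior enter the weight.
The weight on the data is w = n/(α₀+β₀+n) = 44/(8.56+4.82+44) = 44/57.38 = 0.7668.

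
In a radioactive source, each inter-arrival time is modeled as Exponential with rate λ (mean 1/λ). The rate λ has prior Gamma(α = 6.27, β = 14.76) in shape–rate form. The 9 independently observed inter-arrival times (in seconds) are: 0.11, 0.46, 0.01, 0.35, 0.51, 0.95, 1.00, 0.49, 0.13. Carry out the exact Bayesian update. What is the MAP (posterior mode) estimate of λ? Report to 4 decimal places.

0.7603

With a Gamma(shape α, rate β) prior on the exponential rate λ, the posterior after n observations with total T = Σxᵢ is Gamma(α+n, β+T).
Sum of observations T = 4.01 seconds; n = 9.
Posterior: Gamma(6.27+9, 14.76+4.01) = Gamma(15.27, 18.77).
Mode = (α−1)/β = 0.7603.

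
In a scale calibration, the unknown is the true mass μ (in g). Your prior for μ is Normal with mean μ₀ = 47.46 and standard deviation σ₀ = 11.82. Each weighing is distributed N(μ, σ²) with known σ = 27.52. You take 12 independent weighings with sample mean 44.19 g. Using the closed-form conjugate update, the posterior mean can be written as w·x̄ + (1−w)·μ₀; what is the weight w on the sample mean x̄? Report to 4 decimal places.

0.6888

For Normal data with known variance σ², a Normal(μ₀, σ₀²) prior on μ is conjugate. Posterior precision = 1/σ₀² + n/σ²; posterior mean is the precision-weighted average of μ₀ and x̄.
σ₀² = 11.82² = 139.7124, σ² = 27.52² = 757.3504. Prior precision 1/σ₀² = 1/139.7124; data precision n/σ² = 12/757.3504.
w = (n/σ²)/(1/σ₀² + n/σ²) = n·σ₀²/(σ² + n·σ₀²) = 12·139.7124/(757.3504 + 12·139.7124) = 1676.5488/2433.8992 = 0.6888.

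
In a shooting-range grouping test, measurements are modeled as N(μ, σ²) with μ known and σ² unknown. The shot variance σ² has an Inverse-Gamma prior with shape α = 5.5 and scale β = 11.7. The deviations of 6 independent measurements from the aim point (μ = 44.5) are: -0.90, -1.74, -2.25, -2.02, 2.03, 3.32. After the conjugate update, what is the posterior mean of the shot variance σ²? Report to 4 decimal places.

3.4349

With known mean μ and an Inverse-Gamma(α, β) prior on σ², the Normal likelihood is conjugate: posterior is Inv-Gamma(α + n/2, β + Σ(xᵢ−μ)²/2).
Σ(xᵢ−μ)² = (-0.90)² + (-1.74)² + (-2.25)² + (-2.02)² + (2.03)² + (3.32)² = 28.1238.
Posterior: Inv-Gamma(5.5 + 6/2, 11.7 + 28.1238/2) = Inv-Gamma(8.50, 25.76190).
E[σ²|data] = β/(α−1) = 25.76190/7.50 = 3.4349.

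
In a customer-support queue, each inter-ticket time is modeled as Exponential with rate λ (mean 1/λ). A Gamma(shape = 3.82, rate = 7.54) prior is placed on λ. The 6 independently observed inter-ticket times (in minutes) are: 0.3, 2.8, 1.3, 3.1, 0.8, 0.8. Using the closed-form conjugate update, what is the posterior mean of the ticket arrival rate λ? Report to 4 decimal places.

With a Gamma(shape α, rate β) prior on the exponential rate λ, the posterior after n observations with total T = Σxᵢ is Gamma(α+n, β+T).
Sum of observations T = 9.1 minutes; n = 6.
Posterior: Gamma(3.82+6, 7.54+9.1) = Gamma(9.82, 16.64).
Posterior mean of λ = α/β = 9.82/16.64 = 0.5901.

0.5901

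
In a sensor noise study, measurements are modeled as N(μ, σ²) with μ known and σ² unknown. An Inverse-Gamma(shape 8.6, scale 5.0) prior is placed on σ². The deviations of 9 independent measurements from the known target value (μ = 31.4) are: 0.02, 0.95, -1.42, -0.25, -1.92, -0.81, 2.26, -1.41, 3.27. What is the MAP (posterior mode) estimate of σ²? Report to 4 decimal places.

1.2451

With known mean μ and an Inverse-Gamma(α, β) prior on σ², the Normal likelihood is conjugate: posterior is Inv-Gamma(α + n/2, β + Σ(xᵢ−μ)²/2).
Σ(xᵢ−μ)² = (0.02)² + (0.95)² + (-1.42)² + (-0.25)² + (-1.92)² + (-0.81)² + (2.26)² + (-1.41)² + (3.27)² = 25.1129.
Posterior: Inv-Gamma(8.6 + 9/2, 5.0 + 25.1129/2) = Inv-Gamma(13.10, 17.55645).
Mode = β/(α+1) = 17.55645/14.10 = 1.2451.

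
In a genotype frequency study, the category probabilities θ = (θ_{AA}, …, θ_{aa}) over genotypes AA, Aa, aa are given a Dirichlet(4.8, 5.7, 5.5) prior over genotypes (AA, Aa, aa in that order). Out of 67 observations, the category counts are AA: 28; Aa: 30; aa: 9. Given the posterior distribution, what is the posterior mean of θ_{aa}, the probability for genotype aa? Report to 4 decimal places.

The Dirichlet prior is conjugate to the Multinomial likelihood: each posterior αⱼ = prior αⱼ + observed count nⱼ.
Posterior concentration: (32.8, 35.7, 14.5), total = 83.0.
E[θ_{aa}|data] = α_{aa}/Σα = 14.5/83.0 = 0.1747.

0.1747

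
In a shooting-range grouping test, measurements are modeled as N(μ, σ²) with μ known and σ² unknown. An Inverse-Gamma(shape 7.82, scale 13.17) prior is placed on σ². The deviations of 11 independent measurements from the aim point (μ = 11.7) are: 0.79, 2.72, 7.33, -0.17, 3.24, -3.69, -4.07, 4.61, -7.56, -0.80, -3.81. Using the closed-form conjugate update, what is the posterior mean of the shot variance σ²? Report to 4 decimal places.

With known mean μ and an Inverse-Gamma(α, β) prior on σ², the Normal likelihood is conjugate: posterior is Inv-Gamma(α + n/2, β + Σ(xᵢ−μ)²/2).
Σ(xᵢ−μ)² = (0.79)² + (2.72)² + (7.33)² + (-0.17)² + (3.24)² + (-3.69)² + (-4.07)² + (4.61)² + (-7.56)² + (-0.80)² + (-3.81)² = 196.0207.
Posterior: Inv-Gamma(7.82 + 11/2, 13.17 + 196.0207/2) = Inv-Gamma(13.32, 111.18035).
E[σ²|data] = β/(α−1) = 111.18035/12.32 = 9.0244.

9.0244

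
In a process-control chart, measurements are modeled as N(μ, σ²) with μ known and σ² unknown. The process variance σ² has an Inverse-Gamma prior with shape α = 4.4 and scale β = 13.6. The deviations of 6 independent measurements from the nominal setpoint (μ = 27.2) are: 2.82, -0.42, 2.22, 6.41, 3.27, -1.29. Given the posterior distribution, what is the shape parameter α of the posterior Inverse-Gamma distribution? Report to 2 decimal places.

7.40

With known mean μ and an Inverse-Gamma(α, β) prior on σ², the Normal likelihood is conjugate: posterior is Inv-Gamma(α + n/2, β + Σ(xᵢ−μ)²/2).
Σ(xᵢ−μ)² = (2.82)² + (-0.42)² + (2.22)² + (6.41)² + (3.27)² + (-1.29)² = 66.5023.
Posterior: Inv-Gamma(4.4 + 6/2, 13.6 + 66.5023/2) = Inv-Gamma(7.40, 46.85115).
Posterior α = 7.40.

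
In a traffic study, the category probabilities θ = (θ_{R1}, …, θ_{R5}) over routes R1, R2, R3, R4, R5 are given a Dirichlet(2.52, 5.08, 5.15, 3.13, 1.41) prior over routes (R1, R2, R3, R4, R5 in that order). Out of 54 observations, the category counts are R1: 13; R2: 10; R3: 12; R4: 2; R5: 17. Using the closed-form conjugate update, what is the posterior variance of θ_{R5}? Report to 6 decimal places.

0.002650

The Dirichlet prior is conjugate to the Multinomial likelihood: each posterior αⱼ = prior αⱼ + observed count nⱼ.
Posterior concentration: (15.52, 15.08, 17.15, 5.13, 18.41), total = 71.29.
Var[θ_j] = α_j(Σα−α_j)/((Σα)²(Σα+1)) = 18.41·52.88/(71.29²·72.29) = 0.002650.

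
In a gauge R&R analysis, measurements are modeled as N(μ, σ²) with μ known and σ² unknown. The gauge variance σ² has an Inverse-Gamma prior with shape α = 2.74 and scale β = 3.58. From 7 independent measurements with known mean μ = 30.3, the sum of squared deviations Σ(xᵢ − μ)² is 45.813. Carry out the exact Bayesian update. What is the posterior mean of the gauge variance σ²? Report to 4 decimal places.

5.0547

With known mean μ and an Inverse-Gamma(α, β) prior on σ², the Normal likelihood is conjugate: posterior is Inv-Gamma(α + n/2, β + Σ(xᵢ−μ)²/2).
Posterior: Inv-Gamma(2.74 + 7/2, 3.58 + 45.813/2) = Inv-Gamma(6.24, 26.4865).
E[σ²|data] = β/(α−1) = 26.4865/5.24 = 5.0547.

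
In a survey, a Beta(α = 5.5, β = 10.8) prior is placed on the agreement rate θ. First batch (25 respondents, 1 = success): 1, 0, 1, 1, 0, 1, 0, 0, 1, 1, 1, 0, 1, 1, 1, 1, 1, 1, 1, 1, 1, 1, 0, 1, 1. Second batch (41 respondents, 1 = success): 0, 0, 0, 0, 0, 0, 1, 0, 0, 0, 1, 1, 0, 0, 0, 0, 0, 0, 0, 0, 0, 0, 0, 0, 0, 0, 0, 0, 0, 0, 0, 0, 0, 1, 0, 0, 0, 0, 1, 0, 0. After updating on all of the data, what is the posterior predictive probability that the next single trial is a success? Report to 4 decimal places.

0.3584

The Beta prior is conjugate to a Binomial/Bernoulli likelihood; the update adds successes to α and failures to β.
After batch 1: Beta(5.5+19, 10.8+6) = Beta(24.5, 16.8).
After batch 2: Beta(24.5+5, 16.8+36) = Beta(29.5, 52.8).
For a single future Bernoulli trial, P(success | data) = α/(α+β) = 0.3584.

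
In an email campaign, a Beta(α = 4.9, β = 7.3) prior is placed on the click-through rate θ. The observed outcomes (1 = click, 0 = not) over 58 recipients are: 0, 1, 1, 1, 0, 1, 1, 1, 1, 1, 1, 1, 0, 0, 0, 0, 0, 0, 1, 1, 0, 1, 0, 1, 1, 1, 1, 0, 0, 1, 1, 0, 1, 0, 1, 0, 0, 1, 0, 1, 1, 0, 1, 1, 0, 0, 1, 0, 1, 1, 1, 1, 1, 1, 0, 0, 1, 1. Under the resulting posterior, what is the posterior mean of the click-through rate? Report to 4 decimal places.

0.5684

The Beta prior is conjugate to a Binomial/Bernoulli likelihood; the update adds successes to α and failures to β.
Posterior: Beta(α+k, β+n−k) = Beta(4.9+35, 7.3+23) = Beta(39.9, 30.3).
Posterior mean = α/(α+β) = 39.9/70.2 = 0.5684.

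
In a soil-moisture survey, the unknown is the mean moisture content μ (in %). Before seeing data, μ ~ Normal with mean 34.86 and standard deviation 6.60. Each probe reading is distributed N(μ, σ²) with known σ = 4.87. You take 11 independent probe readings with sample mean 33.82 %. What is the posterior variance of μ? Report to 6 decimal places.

2.054396

For Normal data with known variance σ², a Normal(μ₀, σ₀²) prior on μ is conjugate. Posterior precision = 1/σ₀² + n/σ²; posterior mean is the precision-weighted average of μ₀ and x̄.
σ₀² = 6.60² = 43.56, σ² = 4.87² = 23.7169; σ² + n·σ₀² = 23.7169 + 11·43.56 = 502.8769.
Posterior precision = 1/σ₀² + n/σ² = 1/43.56 + 11/23.7169 = (σ² + n·σ₀²)/(σ₀²σ²) = 502.8769/(43.56·23.7169); posterior variance σₙ² = σ₀²σ²/(σ² + n·σ₀²) = 43.56·23.7169/502.8769 = 2.054396.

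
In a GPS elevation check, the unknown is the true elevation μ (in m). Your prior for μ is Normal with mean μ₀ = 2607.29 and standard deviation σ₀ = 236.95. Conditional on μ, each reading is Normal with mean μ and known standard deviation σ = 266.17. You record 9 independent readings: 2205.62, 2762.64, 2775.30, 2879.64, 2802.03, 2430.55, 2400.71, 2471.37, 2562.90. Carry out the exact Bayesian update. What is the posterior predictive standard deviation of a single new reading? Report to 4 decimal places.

278.8375

For Normal data with known variance σ², a Normal(μ₀, σ₀²) prior on μ is conjugate. Posterior precision = 1/σ₀² + n/σ²; posterior mean is the precision-weighted average of μ₀ and x̄.
σ₀² = 236.95² = 56145.3025, σ² = 266.17² = 70846.4689; σ² + n·σ₀² = 70846.4689 + 9·56145.3025 = 576154.1914.
Posterior precision = 1/σ₀² + n/σ² = 1/56145.3025 + 9/70846.4689 = (σ² + n·σ₀²)/(σ₀²σ²) = 576154.1914/(56145.3025·70846.4689); posterior variance σₙ² = σ₀²σ²/(σ² + n·σ₀²) = 56145.3025·70846.4689/576154.1914 = 6903.874843.
Predictive variance for one new observation = σₙ² + σ² = 56145.3025·70846.4689/576154.1914 + 70846.4689 = σ²·(σ₀² + 576154.1914)/576154.1914 = 70846.4689·632299.4939/576154.1914 = 77750.343743; SD = √(70846.4689·632299.4939/576154.1914) = 278.8375.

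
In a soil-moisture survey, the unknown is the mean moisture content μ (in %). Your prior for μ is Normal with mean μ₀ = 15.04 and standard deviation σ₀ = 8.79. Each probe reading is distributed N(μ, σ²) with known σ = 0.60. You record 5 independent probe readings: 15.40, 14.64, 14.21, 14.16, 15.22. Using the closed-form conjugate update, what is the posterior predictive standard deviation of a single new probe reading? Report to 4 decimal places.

0.6572

For Normal data with known variance σ², a Normal(μ₀, σ₀²) prior on μ is conjugate. Posterior precision = 1/σ₀² + n/σ²; posterior mean is the precision-weighted average of μ₀ and x̄.
σ₀² = 8.79² = 77.2641, σ² = 0.60² = 0.36; σ² + n·σ₀² = 0.36 + 5·77.2641 = 386.6805.
Posterior precision = 1/σ₀² + n/σ² = 1/77.2641 + 5/0.36 = (σ² + n·σ₀²)/(σ₀²σ²) = 386.6805/(77.2641·0.36); posterior variance σₙ² = σ₀²σ²/(σ² + n·σ₀²) = 77.2641·0.36/386.6805 = 0.071933.
Predictive variance for one new observation = σₙ² + σ² = 77.2641·0.36/386.6805 + 0.36 = σ²·(σ₀² + 386.6805)/386.6805 = 0.36·463.9446/386.6805 = 0.431933; SD = √(0.36·463.9446/386.6805) = 0.6572.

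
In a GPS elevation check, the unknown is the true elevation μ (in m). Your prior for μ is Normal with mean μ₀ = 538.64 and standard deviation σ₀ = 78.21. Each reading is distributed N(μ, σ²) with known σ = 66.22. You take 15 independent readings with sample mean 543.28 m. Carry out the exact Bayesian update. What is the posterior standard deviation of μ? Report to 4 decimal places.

16.7034

For Normal data with known variance σ², a Normal(μ₀, σ₀²) prior on μ is conjugate. Posterior precision = 1/σ₀² + n/σ²; posterior mean is the precision-weighted average of μ₀ and x̄.
σ₀² = 78.21² = 6116.8041, σ² = 66.22² = 4385.0884; σ² + n·σ₀² = 4385.0884 + 15·6116.8041 = 96137.1499.
Posterior precision = 1/σ₀² + n/σ² = 1/6116.8041 + 15/4385.0884 = (σ² + n·σ₀²)/(σ₀²σ²) = 96137.1499/(6116.8041·4385.0884); posterior variance σₙ² = σ₀²σ²/(σ² + n·σ₀²) = 6116.8041·4385.0884/96137.1499 = 279.004804.
Posterior SD = √σₙ² = √(6116.8041·4385.0884/96137.1499) = 16.7034.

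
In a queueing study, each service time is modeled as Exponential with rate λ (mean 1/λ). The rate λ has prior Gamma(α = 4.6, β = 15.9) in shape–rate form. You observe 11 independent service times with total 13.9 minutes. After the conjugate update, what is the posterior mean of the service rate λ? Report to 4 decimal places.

0.5235

With a Gamma(shape α, rate β) prior on the exponential rate λ, the posterior after n observations with total T = Σxᵢ is Gamma(α+n, β+T).
Posterior: Gamma(4.6+11, 15.9+13.9) = Gamma(15.6, 29.8).
Posterior mean of λ = α/β = 15.6/29.8 = 0.5235.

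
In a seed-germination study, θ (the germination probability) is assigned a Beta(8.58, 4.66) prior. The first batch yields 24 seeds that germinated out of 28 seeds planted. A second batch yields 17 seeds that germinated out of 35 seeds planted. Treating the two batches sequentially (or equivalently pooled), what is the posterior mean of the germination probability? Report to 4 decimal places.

0.6503

The Beta prior is conjugate to a Binomial/Bernoulli likelihood; the update adds successes to α and failures to β.
After batch 1: Beta(8.58+24, 4.66+4) = Beta(32.58, 8.66).
After batch 2: Beta(32.58+17, 8.66+18) = Beta(49.58, 26.66).
Posterior mean = α/(α+β) = 49.58/76.24 = 0.6503.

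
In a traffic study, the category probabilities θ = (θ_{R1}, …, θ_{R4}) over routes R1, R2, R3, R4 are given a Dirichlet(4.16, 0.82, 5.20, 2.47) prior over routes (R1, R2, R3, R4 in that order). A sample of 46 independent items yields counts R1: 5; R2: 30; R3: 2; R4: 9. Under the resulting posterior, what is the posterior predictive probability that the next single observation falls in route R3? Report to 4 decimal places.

The Dirichlet prior is conjugate to the Multinomial likelihood: each posterior αⱼ = prior αⱼ + observed count nⱼ.
Posterior concentration: (9.16, 30.82, 7.20, 11.47), total = 58.65.
P(next = R3 | data) = α_{R3}/Σα = 0.1228.

0.1228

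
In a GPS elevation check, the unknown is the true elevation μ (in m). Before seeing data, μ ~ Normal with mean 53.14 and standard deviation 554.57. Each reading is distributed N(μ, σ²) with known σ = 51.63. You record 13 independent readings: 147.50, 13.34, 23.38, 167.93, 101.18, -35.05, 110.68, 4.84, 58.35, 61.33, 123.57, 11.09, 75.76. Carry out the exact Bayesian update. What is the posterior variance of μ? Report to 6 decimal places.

204.913909

For Normal data with known variance σ², a Normal(μ₀, σ₀²) prior on μ is conjugate. Posterior precision = 1/σ₀² + n/σ²; posterior mean is the precision-weighted average of μ₀ and x̄.
σ₀² = 554.57² = 307547.8849, σ² = 51.63² = 2665.6569; σ² + n·σ₀² = 2665.6569 + 13·307547.8849 = 4000788.1606.
Posterior precision = 1/σ₀² + n/σ² = 1/307547.8849 + 13/2665.6569 = (σ² + n·σ₀²)/(σ₀²σ²) = 4000788.1606/(307547.8849·2665.6569); posterior variance σₙ² = σ₀²σ²/(σ² + n·σ₀²) = 307547.8849·2665.6569/4000788.1606 = 204.913909.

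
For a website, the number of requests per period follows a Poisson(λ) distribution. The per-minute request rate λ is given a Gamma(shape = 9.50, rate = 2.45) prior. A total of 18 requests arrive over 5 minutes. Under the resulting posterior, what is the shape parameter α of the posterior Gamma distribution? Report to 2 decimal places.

With a Gamma(shape α, rate β) prior, the Poisson likelihood is conjugate: the posterior is Gamma(α + ΣXᵢ, β + n).
Posterior: Gamma(α+S, β+n) = Gamma(9.50+18, 2.45+5) = Gamma(27.50, 7.45).
Posterior α = 27.50.

27.50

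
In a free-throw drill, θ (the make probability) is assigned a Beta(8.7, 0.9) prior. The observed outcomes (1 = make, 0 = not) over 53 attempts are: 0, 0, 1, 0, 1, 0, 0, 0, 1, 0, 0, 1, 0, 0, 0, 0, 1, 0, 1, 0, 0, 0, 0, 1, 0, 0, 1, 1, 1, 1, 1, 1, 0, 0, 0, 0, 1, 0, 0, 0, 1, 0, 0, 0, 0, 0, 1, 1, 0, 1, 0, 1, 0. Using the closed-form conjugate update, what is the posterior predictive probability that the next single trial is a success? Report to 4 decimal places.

0.4425

The Beta prior is conjugate to a Binomial/Bernoulli likelihood; the update adds successes to α and failures to β.
Posterior: Beta(α+k, β+n−k) = Beta(8.7+19, 0.9+34) = Beta(27.7, 34.9).
For a single future Bernoulli trial, P(success | data) = α/(α+β) = 0.4425.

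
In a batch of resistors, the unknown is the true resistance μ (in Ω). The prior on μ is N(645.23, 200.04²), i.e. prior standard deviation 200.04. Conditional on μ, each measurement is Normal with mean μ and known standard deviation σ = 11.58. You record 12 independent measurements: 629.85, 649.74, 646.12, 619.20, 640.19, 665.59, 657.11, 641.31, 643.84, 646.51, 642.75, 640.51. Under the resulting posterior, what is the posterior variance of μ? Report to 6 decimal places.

11.171580

For Normal data with known variance σ², a Normal(μ₀, σ₀²) prior on μ is conjugate. Posterior precision = 1/σ₀² + n/σ²; posterior mean is the precision-weighted average of μ₀ and x̄.
σ₀² = 200.04² = 40016.0016, σ² = 11.58² = 134.0964; σ² + n·σ₀² = 134.0964 + 12·40016.0016 = 480326.1156.
Posterior precision = 1/σ₀² + n/σ² = 1/40016.0016 + 12/134.0964 = (σ² + n·σ₀²)/(σ₀²σ²) = 480326.1156/(40016.0016·134.0964); posterior variance σₙ² = σ₀²σ²/(σ² + n·σ₀²) = 40016.0016·134.0964/480326.1156 = 11.171580.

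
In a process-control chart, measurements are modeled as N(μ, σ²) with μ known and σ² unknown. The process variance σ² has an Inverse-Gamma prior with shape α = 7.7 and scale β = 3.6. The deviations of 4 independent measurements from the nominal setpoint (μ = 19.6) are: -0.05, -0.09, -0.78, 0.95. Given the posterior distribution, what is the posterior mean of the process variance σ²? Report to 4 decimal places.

0.5012

With known mean μ and an Inverse-Gamma(α, β) prior on σ², the Normal likelihood is conjugate: posterior is Inv-Gamma(α + n/2, β + Σ(xᵢ−μ)²/2).
Σ(xᵢ−μ)² = (-0.05)² + (-0.09)² + (-0.78)² + (0.95)² = 1.5215.
Posterior: Inv-Gamma(7.7 + 4/2, 3.6 + 1.5215/2) = Inv-Gamma(9.70, 4.36075).
E[σ²|data] = β/(α−1) = 4.36075/8.70 = 0.5012.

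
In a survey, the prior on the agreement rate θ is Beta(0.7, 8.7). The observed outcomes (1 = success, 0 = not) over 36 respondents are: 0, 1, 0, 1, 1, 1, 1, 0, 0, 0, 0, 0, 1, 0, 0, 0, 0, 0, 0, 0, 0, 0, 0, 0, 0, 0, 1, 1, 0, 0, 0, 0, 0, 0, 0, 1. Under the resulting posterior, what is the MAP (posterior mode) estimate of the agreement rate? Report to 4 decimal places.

0.2005

The Beta prior is conjugate to a Binomial/Bernoulli likelihood; the update adds successes to α and failures to β.
Posterior: Beta(α+k, β+n−k) = Beta(0.7+9, 8.7+27) = Beta(9.7, 35.7).
Mode of Beta(a,b) for a,b>1 is (a−1)/(a+b−2) = 8.7/43.4 = 0.2005.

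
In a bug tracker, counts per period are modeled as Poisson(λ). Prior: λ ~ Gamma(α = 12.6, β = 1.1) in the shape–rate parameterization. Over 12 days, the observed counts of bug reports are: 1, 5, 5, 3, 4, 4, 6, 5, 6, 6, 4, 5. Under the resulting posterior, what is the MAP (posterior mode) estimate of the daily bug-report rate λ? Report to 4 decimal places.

5.0076

With a Gamma(shape α, rate β) prior, the Poisson likelihood is conjugate: the posterior is Gamma(α + ΣXᵢ, β + n).
Sum of counts S = 54 over n = 12 days.
Posterior: Gamma(α+S, β+n) = Gamma(12.6+54, 1.1+12) = Gamma(66.6, 13.1).
Mode of Gamma(α,β) for α≥1 is (α−1)/β = 65.6/13.1 = 5.0076.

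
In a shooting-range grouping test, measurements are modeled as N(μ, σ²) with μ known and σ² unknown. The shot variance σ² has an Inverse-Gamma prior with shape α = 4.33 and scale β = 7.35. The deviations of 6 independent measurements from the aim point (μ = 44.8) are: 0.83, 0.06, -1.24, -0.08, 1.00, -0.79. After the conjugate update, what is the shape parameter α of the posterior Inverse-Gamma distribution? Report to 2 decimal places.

7.33

With known mean μ and an Inverse-Gamma(α, β) prior on σ², the Normal likelihood is conjugate: posterior is Inv-Gamma(α + n/2, β + Σ(xᵢ−μ)²/2).
Σ(xᵢ−μ)² = (0.83)² + (0.06)² + (-1.24)² + (-0.08)² + (1.00)² + (-0.79)² = 3.8606.
Posterior: Inv-Gamma(4.33 + 6/2, 7.35 + 3.8606/2) = Inv-Gamma(7.33, 9.28030).
Posterior α = 7.33.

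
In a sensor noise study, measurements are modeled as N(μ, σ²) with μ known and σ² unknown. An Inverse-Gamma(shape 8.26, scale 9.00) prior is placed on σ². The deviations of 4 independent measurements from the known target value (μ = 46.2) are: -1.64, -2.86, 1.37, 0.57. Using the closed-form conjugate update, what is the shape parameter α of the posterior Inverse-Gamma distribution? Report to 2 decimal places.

With known mean μ and an Inverse-Gamma(α, β) prior on σ², the Normal likelihood is conjugate: posterior is Inv-Gamma(α + n/2, β + Σ(xᵢ−μ)²/2).
Σ(xᵢ−μ)² = (-1.64)² + (-2.86)² + (1.37)² + (0.57)² = 13.0710.
Posterior: Inv-Gamma(8.26 + 4/2, 9.00 + 13.0710/2) = Inv-Gamma(10.26, 15.53550).
Posterior α = 10.26.

10.26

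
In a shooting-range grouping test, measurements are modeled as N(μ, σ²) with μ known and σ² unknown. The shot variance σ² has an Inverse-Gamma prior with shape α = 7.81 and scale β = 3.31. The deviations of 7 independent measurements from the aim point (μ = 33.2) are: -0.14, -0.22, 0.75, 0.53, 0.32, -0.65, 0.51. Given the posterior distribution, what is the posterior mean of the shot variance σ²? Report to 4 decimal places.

With known mean μ and an Inverse-Gamma(α, β) prior on σ², the Normal likelihood is conjugate: posterior is Inv-Gamma(α + n/2, β + Σ(xᵢ−μ)²/2).
Σ(xᵢ−μ)² = (-0.14)² + (-0.22)² + (0.75)² + (0.53)² + (0.32)² + (-0.65)² + (0.51)² = 1.6964.
Posterior: Inv-Gamma(7.81 + 7/2, 3.31 + 1.6964/2) = Inv-Gamma(11.31, 4.15820).
E[σ²|data] = β/(α−1) = 4.15820/10.31 = 0.4033.

0.4033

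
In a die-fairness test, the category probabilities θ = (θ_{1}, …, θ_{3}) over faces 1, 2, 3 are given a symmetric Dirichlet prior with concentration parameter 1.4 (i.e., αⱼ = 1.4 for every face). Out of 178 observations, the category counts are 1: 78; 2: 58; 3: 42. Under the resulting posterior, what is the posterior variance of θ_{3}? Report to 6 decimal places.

0.000991

The Dirichlet prior is conjugate to the Multinomial likelihood: each posterior αⱼ = prior αⱼ + observed count nⱼ.
Posterior concentration: (79.4, 59.4, 43.4), total = 182.2.
Var[θ_j] = α_j(Σα−α_j)/((Σα)²(Σα+1)) = 43.4·138.8/(182.2²·183.2) = 0.000991.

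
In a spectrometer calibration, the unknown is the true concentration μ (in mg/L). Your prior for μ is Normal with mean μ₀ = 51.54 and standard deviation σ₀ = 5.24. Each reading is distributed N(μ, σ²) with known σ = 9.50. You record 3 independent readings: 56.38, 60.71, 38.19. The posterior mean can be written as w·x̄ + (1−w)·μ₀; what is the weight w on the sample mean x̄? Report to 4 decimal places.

0.4772

For Normal data with known variance σ², a Normal(μ₀, σ₀²) prior on μ is conjugate. Posterior precision = 1/σ₀² + n/σ²; posterior mean is the precision-weighted average of μ₀ and x̄.
σ₀² = 5.24² = 27.4576, σ² = 9.50² = 90.25. Prior precision 1/σ₀² = 1/27.4576; data precision n/σ² = 3/90.25.
w = (n/σ²)/(1/σ₀² + n/σ²) = n·σ₀²/(σ² + n·σ₀²) = 3·27.4576/(90.25 + 3·27.4576) = 82.3728/172.6228 = 0.4772.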